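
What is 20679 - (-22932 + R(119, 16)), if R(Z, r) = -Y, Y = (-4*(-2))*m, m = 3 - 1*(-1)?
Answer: 43643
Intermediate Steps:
m = 4 (m = 3 + 1 = 4)
Y = 32 (Y = -4*(-2)*4 = 8*4 = 32)
R(Z, r) = -32 (R(Z, r) = -1*32 = -32)
20679 - (-22932 + R(119, 16)) = 20679 - (-22932 - 32) = 20679 - 1*(-22964) = 20679 + 22964 = 43643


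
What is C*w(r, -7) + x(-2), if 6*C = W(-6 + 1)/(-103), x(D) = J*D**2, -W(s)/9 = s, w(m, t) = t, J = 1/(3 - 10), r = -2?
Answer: -89/1442 ≈ -0.061720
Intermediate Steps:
J = -1/7 (J = 1/(-7) = -1/7 ≈ -0.14286)
W(s) = -9*s
x(D) = -D**2/7
C = -15/206 (C = (-9*(-6 + 1)/(-103))/6 = (-9*(-5)*(-1/103))/6 = (45*(-1/103))/6 = (1/6)*(-45/103) = -15/206 ≈ -0.072816)
C*w(r, -7) + x(-2) = -15/206*(-7) - 1/7*(-2)**2 = 105/206 - 1/7*4 = 105/206 - 4/7 = -89/1442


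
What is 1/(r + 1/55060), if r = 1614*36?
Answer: 55060/3199206241 ≈ 1.7211e-5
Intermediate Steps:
r = 58104
1/(r + 1/55060) = 1/(58104 + 1/55060) = 1/(3199206241/55060) = 55060/3199206241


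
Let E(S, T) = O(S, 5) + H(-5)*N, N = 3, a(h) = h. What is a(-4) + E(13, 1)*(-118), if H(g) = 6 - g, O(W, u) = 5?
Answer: -4488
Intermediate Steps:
E(S, T) = 38 (E(S, T) = 5 + (6 - 1*(-5))*3 = 5 + (6 + 5)*3 = 5 + 11*3 = 5 + 33 = 38)
a(-4) + E(13, 1)*(-118) = -4 + 38*(-118) = -4 - 4484 = -4488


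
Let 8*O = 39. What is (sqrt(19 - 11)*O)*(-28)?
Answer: -273*sqrt(2) ≈ -386.08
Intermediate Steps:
O = 39/8 (O = (1/8)*39 = 39/8 ≈ 4.8750)
(sqrt(19 - 11)*O)*(-28) = (sqrt(19 - 11)*(39/8))*(-28) = (sqrt(8)*(39/8))*(-28) = ((2*sqrt(2))*(39/8))*(-28) = (39*sqrt(2)/4)*(-28) = -273*sqrt(2)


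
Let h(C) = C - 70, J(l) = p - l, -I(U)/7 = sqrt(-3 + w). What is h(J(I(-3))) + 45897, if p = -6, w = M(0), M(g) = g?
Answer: 45821 + 7*I*sqrt(3) ≈ 45821.0 + 12.124*I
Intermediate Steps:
w = 0
I(U) = -7*I*sqrt(3) (I(U) = -7*sqrt(-3 + 0) = -7*I*sqrt(3))
J(l) = -6 - l
h(C) = -70 + C
h(J(I(-3))) + 45897 = (-70 + (-6 - (-7)*I*sqrt(3))) + 45897 = (-70 + (-6 + 7*I*sqrt(3))) + 45897 = (-76 + 7*I*sqrt(3)) + 45897 = 45821 + 7*I*sqrt(3)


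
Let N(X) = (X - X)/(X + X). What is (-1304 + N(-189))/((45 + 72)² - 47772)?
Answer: 1304/34083 ≈ 0.038260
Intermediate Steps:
N(X) = 0 (N(X) = 0/((2*X)) = 0*(1/(2*X)) = 0)
(-1304 + N(-189))/((45 + 72)² - 47772) = (-1304 + 0)/((45 + 72)² - 47772) = -1304/(117² - 47772) = -1304/(13689 - 47772) = -1304/(-34083) = -1304*(-1/34083) = 1304/34083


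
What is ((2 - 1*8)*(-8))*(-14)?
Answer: -672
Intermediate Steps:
((2 - 1*8)*(-8))*(-14) = ((2 - 8)*(-8))*(-14) = -6*(-8)*(-14) = 48*(-14) = -672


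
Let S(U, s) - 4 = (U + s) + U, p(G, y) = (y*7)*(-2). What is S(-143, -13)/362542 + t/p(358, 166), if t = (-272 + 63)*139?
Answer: 5265761031/421273804 ≈ 12.500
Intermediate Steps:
p(G, y) = -14*y (p(G, y) = (7*y)*(-2) = -14*y)
S(U, s) = 4 + s + 2*U (S(U, s) = 4 + ((U + s) + U) = 4 + (s + 2*U) = 4 + s + 2*U)
t = -29051 (t = -209*139 = -29051)
S(-143, -13)/362542 + t/p(358, 166) = (4 - 13 + 2*(-143))/362542 - 29051/((-14*166)) = (4 - 13 - 286)*(1/362542) - 29051/(-2324) = -295*1/362542 - 29051*(-1/2324) = -295/362542 + 29051/2324 = 5265761031/421273804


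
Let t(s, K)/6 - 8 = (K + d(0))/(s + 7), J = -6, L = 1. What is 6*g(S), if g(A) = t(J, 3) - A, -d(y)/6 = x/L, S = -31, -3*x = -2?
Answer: 438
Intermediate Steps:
x = 2/3 (x = -1/3*(-2) = 2/3 ≈ 0.66667)
d(y) = -4 (d(y) = -4/1 = -4)
t(s, K) = 48 + 6*(-4 + K)/(7 + s) (t(s, K) = 48 + 6*((K - 4)/(s + 7)) = 48 + 6*((-4 + K)/(7 + s)) = 48 + 6*(-4 + K)/(7 + s))
g(A) = 42 - A (g(A) = 6*(52 + 3 + 8*(-6))/(7 - 6) - A = 6*(52 + 3 - 48)/1 - A = 6*1*7 - A = 42 - A)
6*g(S) = 6*(42 - 1*(-31)) = 6*(42 + 31) = 6*73 = 438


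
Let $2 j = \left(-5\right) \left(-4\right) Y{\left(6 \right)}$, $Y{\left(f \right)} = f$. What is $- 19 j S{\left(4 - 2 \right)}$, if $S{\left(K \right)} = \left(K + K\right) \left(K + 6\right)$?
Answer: $-36480$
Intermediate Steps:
$S{\left(K \right)} = 2 K \left(6 + K\right)$
$j = 60$ ($j = \frac{\left(-5\right) \left(-4\right) 6}{2} = \frac{20 \cdot 6}{2} = \frac{1}{2} \cdot 120 = 60$)
$- 19 j S{\left(4 - 2 \right)} = \left(-19\right) 60 \cdot 2 \left(4 - 2\right) \left(6 + \left(4 - 2\right)\right) = - 1140 \cdot 2 \left(4 - 2\right) \left(6 + \left(4 - 2\right)\right) = - 1140 \cdot 2 \cdot 2 \left(6 + 2\right) = - 1140 \cdot 2 \cdot 2 \cdot 8 = \left(-1140\right) 32 = -36480$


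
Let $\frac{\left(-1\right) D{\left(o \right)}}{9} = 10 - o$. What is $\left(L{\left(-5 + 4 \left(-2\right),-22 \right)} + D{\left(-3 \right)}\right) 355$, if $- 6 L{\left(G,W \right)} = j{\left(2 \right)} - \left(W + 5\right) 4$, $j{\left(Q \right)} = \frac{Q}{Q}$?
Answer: $- \frac{91235}{2} \approx -45618.0$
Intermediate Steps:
$D{\left(o \right)} = -90 + 9 o$ ($D{\left(o \right)} = - 9 \left(10 - o\right) = -90 + 9 o$)
$j{\left(Q \right)} = 1$
$L{\left(G,W \right)} = \frac{19}{6} + \frac{2 W}{3}$ ($L{\left(G,W \right)} = - \frac{1 - \left(W + 5\right) 4}{6} = - \frac{1 - \left(5 + W\right) 4}{6} = - \frac{1 - \left(20 + 4 W\right)}{6} = - \frac{-19 - 4 W}{6} = \frac{19}{6} + \frac{2 W}{3}$)
$\left(L{\left(-5 + 4 \left(-2\right),-22 \right)} + D{\left(-3 \right)}\right) 355 = \left(\left(\frac{19}{6} + \frac{2}{3} \left(-22\right)\right) + \left(-90 + 9 \left(-3\right)\right)\right) 355 = \left(\left(\frac{19}{6} - \frac{44}{3}\right) - 117\right) 355 = \left(- \frac{23}{2} - 117\right) 355 = \left(- \frac{257}{2}\right) 355 = - \frac{91235}{2}$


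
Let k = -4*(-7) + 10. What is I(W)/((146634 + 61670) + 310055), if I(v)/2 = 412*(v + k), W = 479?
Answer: 426008/518359 ≈ 0.82184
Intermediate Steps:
k = 38 (k = 28 + 10 = 38)
I(v) = 31312 + 824*v (I(v) = 2*(412*(v + 38)) = 2*(412*(38 + v)) = 2*(15656 + 412*v) = 31312 + 824*v)
I(W)/((146634 + 61670) + 310055) = (31312 + 824*479)/((146634 + 61670) + 310055) = (31312 + 394696)/(208304 + 310055) = 426008/518359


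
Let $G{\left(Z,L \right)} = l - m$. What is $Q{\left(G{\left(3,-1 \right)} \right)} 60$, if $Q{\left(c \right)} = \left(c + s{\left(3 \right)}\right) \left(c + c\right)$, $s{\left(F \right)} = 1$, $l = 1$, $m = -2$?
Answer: $1440$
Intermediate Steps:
$G{\left(Z,L \right)} = 3$ ($G{\left(Z,L \right)} = 1 - -2 = 1 + 2 = 3$)
$Q{\left(c \right)} = 2 c \left(1 + c\right)$ ($Q{\left(c \right)} = \left(c + 1\right) \left(c + c\right) = \left(1 + c\right) 2 c = 2 c \left(1 + c\right)$)
$Q{\left(G{\left(3,-1 \right)} \right)} 60 = 2 \cdot 3 \left(1 + 3\right) 60 = 2 \cdot 3 \cdot 4 \cdot 60 = 24 \cdot 60 = 1440$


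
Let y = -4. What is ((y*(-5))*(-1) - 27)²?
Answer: 2209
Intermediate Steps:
((y*(-5))*(-1) - 27)² = (-4*(-5)*(-1) - 27)² = (20*(-1) - 27)² = (-20 - 27)² = (-47)² = 2209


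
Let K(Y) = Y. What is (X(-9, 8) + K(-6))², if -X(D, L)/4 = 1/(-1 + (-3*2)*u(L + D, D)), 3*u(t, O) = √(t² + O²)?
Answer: 3870404/106929 - 31456*√82/106929 ≈ 33.532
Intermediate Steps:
u(t, O) = √(O² + t²)/3 (u(t, O) = √(t² + O²)/3 = √(O² + t²)/3)
X(D, L) = -4/(-1 - 2*√(D² + (D + L)²)) (X(D, L) = -4/(-1 + (-3*2)*(√(D² + (L + D)²)/3)) = -4/(-1 - 2*√(D² + (D + L)²)))
(X(-9, 8) + K(-6))² = (4/(1 + 2*√((-9)² + (-9 + 8)²)) - 6)² = (4/(1 + 2*√(81 + (-1)²)) - 6)² = (4/(1 + 2*√(81 + 1)) - 6)² = (4/(1 + 2*√82) - 6)² = (-6 + 4/(1 + 2*√82))²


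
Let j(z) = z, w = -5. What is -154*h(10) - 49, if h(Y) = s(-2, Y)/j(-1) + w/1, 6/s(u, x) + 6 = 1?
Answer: 2681/5 ≈ 536.20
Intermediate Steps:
s(u, x) = -6/5 (s(u, x) = 6/(-6 + 1) = 6/(-5) = 6*(-1/5) = -6/5)
h(Y) = -19/5 (h(Y) = -6/5/(-1) - 5/1 = -6/5*(-1) - 5*1 = 6/5 - 5 = -19/5)
-154*h(10) - 49 = -154*(-19/5) - 49 = 2926/5 - 49 = 2681/5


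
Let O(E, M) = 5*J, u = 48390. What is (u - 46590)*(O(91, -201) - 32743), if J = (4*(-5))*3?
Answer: -59477400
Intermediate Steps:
J = -60 (J = -20*3 = -60)
O(E, M) = -300 (O(E, M) = 5*(-60) = -300)
(u - 46590)*(O(91, -201) - 32743) = (48390 - 46590)*(-300 - 32743) = 1800*(-33043) = -59477400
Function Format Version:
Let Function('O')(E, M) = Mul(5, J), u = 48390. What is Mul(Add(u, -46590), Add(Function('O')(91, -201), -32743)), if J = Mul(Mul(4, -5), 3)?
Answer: -59477400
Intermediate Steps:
J = -60 (J = Mul(-20, 3) = -60)
Function('O')(E, M) = -300 (Function('O')(E, M) = Mul(5, -60) = -300)
Mul(Add(u, -46590), Add(Function('O')(91, -201), -32743)) = Mul(Add(48390, -46590), Add(-300, -32743)) = Mul(1800, -33043) = -59477400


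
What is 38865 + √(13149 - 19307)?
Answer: 38865 + I*√6158 ≈ 38865.0 + 78.473*I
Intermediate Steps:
38865 + √(13149 - 19307) = 38865 + √(-6158) = 38865 + I*√6158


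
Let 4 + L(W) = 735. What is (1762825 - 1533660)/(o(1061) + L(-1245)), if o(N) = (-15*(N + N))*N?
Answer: -229165/33770899 ≈ -0.0067859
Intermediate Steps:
L(W) = 731 (L(W) = -4 + 735 = 731)
o(N) = -30*N**2 (o(N) = (-30*N)*N = -30*N**2)
(1762825 - 1533660)/(o(1061) + L(-1245)) = (1762825 - 1533660)/(-30*1061**2 + 731) = 229165/(-30*1125721 + 731) = 229165/(-33771630 + 731) = 229165/(-33770899) = 229165*(-1/33770899) = -229165/33770899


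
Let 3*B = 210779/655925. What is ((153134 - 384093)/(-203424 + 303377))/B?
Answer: -454475346225/21067993387 ≈ -21.572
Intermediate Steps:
B = 210779/1967775 (B = (210779/655925)/3 = (210779*(1/655925))/3 = (⅓)*(210779/655925) = 210779/1967775 ≈ 0.10712)
((153134 - 384093)/(-203424 + 303377))/B = ((153134 - 384093)/(-203424 + 303377))/(210779/1967775) = -230959/99953*(1967775/210779) = -230959*1/99953*(1967775/210779) = -230959/99953*1967775/210779 = -454475346225/21067993387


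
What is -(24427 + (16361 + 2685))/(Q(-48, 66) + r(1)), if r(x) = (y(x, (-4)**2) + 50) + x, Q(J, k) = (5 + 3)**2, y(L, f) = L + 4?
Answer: -14491/40 ≈ -362.27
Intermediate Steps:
y(L, f) = 4 + L
Q(J, k) = 64 (Q(J, k) = 8**2 = 64)
r(x) = 54 + 2*x (r(x) = ((4 + x) + 50) + x = (54 + x) + x = 54 + 2*x)
-(24427 + (16361 + 2685))/(Q(-48, 66) + r(1)) = -(24427 + (16361 + 2685))/(64 + (54 + 2*1)) = -(24427 + 19046)/(64 + (54 + 2)) = -43473/(64 + 56) = -43473/120 = -1*14491/40 = -14491/40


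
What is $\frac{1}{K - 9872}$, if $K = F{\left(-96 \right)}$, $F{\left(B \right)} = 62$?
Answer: $- \frac{1}{9810} \approx -0.00010194$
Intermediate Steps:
$K = 62$
$\frac{1}{K - 9872} = \frac{1}{62 - 9872} = \frac{1}{-9810} = - \frac{1}{9810}$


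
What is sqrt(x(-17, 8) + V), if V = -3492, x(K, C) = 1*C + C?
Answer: 2*I*sqrt(869) ≈ 58.958*I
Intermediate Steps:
x(K, C) = 2*C (x(K, C) = C + C = 2*C)
sqrt(x(-17, 8) + V) = sqrt(2*8 - 3492) = sqrt(16 - 3492) = sqrt(-3476) = 2*I*sqrt(869)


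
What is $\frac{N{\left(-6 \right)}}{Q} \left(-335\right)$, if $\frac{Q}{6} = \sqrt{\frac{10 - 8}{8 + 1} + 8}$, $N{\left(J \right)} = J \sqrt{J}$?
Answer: $\frac{1005 i \sqrt{111}}{37} \approx 286.17 i$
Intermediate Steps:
$N{\left(J \right)} = J^{\frac{3}{2}}$
$Q = 2 \sqrt{74}$ ($Q = 6 \sqrt{\frac{10 - 8}{8 + 1} + 8} = 6 \sqrt{\frac{2}{9} + 8} = 6 \sqrt{\frac{74}{9}} = 6 \frac{\sqrt{74}}{3} = 2 \sqrt{74} \approx 17.205$)
$\frac{N{\left(-6 \right)}}{Q} \left(-335\right) = \frac{\left(-6\right)^{\frac{3}{2}}}{2 \sqrt{74}} \left(-335\right) = - 6 i \sqrt{6} \frac{\sqrt{74}}{148} \left(-335\right) = - \frac{3 i \sqrt{111}}{37} \left(-335\right) = \frac{1005 i \sqrt{111}}{37}$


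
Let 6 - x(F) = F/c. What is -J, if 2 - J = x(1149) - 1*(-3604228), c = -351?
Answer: 421695527/117 ≈ 3.6042e+6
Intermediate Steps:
x(F) = 6 + F/351 (x(F) = 6 - F/(-351) = 6 - F*(-1)/351 = 6 - (-1)*F/351 = 6 + F/351)
J = -421695527/117 (J = 2 - ((6 + (1/351)*1149) - 1*(-3604228)) = 2 - ((6 + 383/117) + 3604228) = 2 - (1085/117 + 3604228) = 2 - 1*421695761/117 = 2 - 421695761/117 = -421695527/117 ≈ -3.6042e+6)
-J = -1*(-421695527/117) = 421695527/117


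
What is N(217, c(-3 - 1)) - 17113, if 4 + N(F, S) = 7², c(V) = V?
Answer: -17068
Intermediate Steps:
N(F, S) = 45 (N(F, S) = -4 + 7² = -4 + 49 = 45)
N(217, c(-3 - 1)) - 17113 = 45 - 17113 = -17068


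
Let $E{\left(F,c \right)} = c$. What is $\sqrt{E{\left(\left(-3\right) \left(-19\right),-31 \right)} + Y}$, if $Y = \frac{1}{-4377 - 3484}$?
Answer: $\frac{2 i \sqrt{478915703}}{7861} \approx 5.5678 i$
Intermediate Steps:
$Y = - \frac{1}{7861}$ ($Y = \frac{1}{-7861} = - \frac{1}{7861} \approx -0.00012721$)
$\sqrt{E{\left(\left(-3\right) \left(-19\right),-31 \right)} + Y} = \sqrt{-31 - \frac{1}{7861}} = \sqrt{- \frac{243692}{7861}} = \frac{2 i \sqrt{478915703}}{7861}$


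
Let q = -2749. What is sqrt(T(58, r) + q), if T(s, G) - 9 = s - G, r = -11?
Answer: I*sqrt(2671) ≈ 51.682*I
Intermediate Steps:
T(s, G) = 9 + s - G (T(s, G) = 9 + (s - G) = 9 + s - G)
sqrt(T(58, r) + q) = sqrt((9 + 58 - 1*(-11)) - 2749) = sqrt((9 + 58 + 11) - 2749) = sqrt(78 - 2749) = sqrt(-2671) = I*sqrt(2671)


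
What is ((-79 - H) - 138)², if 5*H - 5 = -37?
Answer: 1108809/25 ≈ 44352.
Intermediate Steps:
H = -32/5 (H = 1 + (⅕)*(-37) = 1 - 37/5 = -32/5 ≈ -6.4000)
((-79 - H) - 138)² = ((-79 - 1*(-32/5)) - 138)² = ((-79 + 32/5) - 138)² = (-363/5 - 138)² = (-1053/5)² = 1108809/25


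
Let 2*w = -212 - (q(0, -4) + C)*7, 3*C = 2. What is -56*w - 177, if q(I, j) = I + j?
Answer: 15317/3 ≈ 5105.7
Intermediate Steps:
C = ⅔ (C = (⅓)*2 = ⅔ ≈ 0.66667)
w = -283/3 (w = (-212 - ((0 - 4) + ⅔)*7)/2 = (-212 - (-4 + ⅔)*7)/2 = (-212 - (-10)*7/3)/2 = (-212 - 1*(-70/3))/2 = (-212 + 70/3)/2 = (½)*(-566/3) = -283/3 ≈ -94.333)
-56*w - 177 = -56*(-283/3) - 177 = 15848/3 - 177 = 15317/3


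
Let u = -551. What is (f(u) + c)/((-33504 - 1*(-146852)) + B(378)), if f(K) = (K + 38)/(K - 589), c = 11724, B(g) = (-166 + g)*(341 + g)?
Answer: 78163/1771840 ≈ 0.044114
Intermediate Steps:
f(K) = (38 + K)/(-589 + K)
(f(u) + c)/((-33504 - 1*(-146852)) + B(378)) = ((38 - 551)/(-589 - 551) + 11724)/((-33504 - 1*(-146852)) + (-56606 + 378**2 + 175*378)) = (-513/(-1140) + 11724)/((-33504 + 146852) + (-56606 + 142884 + 66150)) = (-1/1140*(-513) + 11724)/(113348 + 152428) = (9/20 + 11724)/265776 = (234489/20)*(1/265776) = 78163/1771840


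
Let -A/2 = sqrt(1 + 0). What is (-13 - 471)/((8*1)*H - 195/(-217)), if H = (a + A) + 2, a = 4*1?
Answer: -868/59 ≈ -14.712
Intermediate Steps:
a = 4
A = -2 (A = -2*sqrt(1 + 0) = -2*sqrt(1) = -2*1 = -2)
H = 4 (H = (4 - 2) + 2 = 2 + 2 = 4)
(-13 - 471)/((8*1)*H - 195/(-217)) = (-13 - 471)/((8*1)*4 - 195/(-217)) = -484/(8*4 - 195*(-1/217)) = -484/(32 + 195/217) = -484/7139/217 = -484*217/7139 = -868/59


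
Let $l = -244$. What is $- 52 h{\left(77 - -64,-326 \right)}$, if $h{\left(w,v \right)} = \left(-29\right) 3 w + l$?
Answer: $650572$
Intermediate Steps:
$h{\left(w,v \right)} = -244 - 87 w$ ($h{\left(w,v \right)} = \left(-29\right) 3 w - 244 = - 87 w - 244 = -244 - 87 w$)
$- 52 h{\left(77 - -64,-326 \right)} = - 52 \left(-244 - 87 \left(77 - -64\right)\right) = - 52 \left(-244 - 87 \left(77 + 64\right)\right) = - 52 \left(-244 - 12267\right) = \left(-52\right) \left(-12511\right) = 650572$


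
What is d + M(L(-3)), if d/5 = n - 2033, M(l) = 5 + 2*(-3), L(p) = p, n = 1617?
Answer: -2081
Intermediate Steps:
M(l) = -1 (M(l) = 5 - 6 = -1)
d = -2080 (d = 5*(1617 - 2033) = 5*(-416) = -2080)
d + M(L(-3)) = -2080 - 1 = -2081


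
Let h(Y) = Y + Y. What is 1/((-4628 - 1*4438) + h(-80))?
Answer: -1/9226 ≈ -0.00010839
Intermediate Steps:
h(Y) = 2*Y
1/((-4628 - 1*4438) + h(-80)) = 1/((-4628 - 1*4438) + 2*(-80)) = 1/((-4628 - 4438) - 160) = 1/(-9066 - 160) = 1/(-9226) = -1/9226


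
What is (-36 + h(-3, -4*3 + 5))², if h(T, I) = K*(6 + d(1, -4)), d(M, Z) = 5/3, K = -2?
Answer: 23716/9 ≈ 2635.1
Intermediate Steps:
d(M, Z) = 5/3 (d(M, Z) = 5*(⅓) = 5/3)
h(T, I) = -46/3 (h(T, I) = -2*(6 + 5/3) = -2*23/3 = -46/3)
(-36 + h(-3, -4*3 + 5))² = (-36 - 46/3)² = (-154/3)² = 23716/9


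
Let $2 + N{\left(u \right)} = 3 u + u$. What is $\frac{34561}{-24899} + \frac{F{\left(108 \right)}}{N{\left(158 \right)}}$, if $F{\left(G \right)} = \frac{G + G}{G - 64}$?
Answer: $- \frac{1890184}{1369445} \approx -1.3803$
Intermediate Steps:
$F{\left(G \right)} = \frac{2 G}{-64 + G}$
$N{\left(u \right)} = -2 + 4 u$ ($N{\left(u \right)} = -2 + \left(3 u + u\right) = -2 + 4 u$)
$\frac{34561}{-24899} + \frac{F{\left(108 \right)}}{N{\left(158 \right)}} = \frac{34561}{-24899} + \frac{2 \cdot 108 \frac{1}{-64 + 108}}{-2 + 4 \cdot 158} = 34561 \left(- \frac{1}{24899}\right) + \frac{2 \cdot 108 \cdot \frac{1}{44}}{-2 + 632} = - \frac{34561}{24899} + \frac{2 \cdot 108 \cdot \frac{1}{44}}{630} = - \frac{34561}{24899} + \frac{54}{11} \cdot \frac{1}{630} = - \frac{34561}{24899} + \frac{3}{385} = - \frac{1890184}{1369445}$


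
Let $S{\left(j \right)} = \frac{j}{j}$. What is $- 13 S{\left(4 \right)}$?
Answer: $-13$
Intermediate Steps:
$S{\left(j \right)} = 1$
$- 13 S{\left(4 \right)} = \left(-13\right) 1 = -13$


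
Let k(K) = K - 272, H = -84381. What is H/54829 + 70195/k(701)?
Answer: 3812522206/23521641 ≈ 162.09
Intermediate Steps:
k(K) = -272 + K
H/54829 + 70195/k(701) = -84381/54829 + 70195/(-272 + 701) = -84381*1/54829 + 70195/429 = -84381/54829 + 70195*(1/429) = -84381/54829 + 70195/429 = 3812522206/23521641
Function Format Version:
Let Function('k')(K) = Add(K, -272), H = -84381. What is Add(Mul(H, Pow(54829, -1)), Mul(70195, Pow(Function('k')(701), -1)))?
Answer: Rational(3812522206, 23521641) ≈ 162.09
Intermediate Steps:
Function('k')(K) = Add(-272, K)
Add(Mul(H, Pow(54829, -1)), Mul(70195, Pow(Function('k')(701), -1))) = Add(Mul(-84381, Pow(54829, -1)), Mul(70195, Pow(Add(-272, 701), -1))) = Add(Mul(-84381, Rational(1, 54829)), Mul(70195, Pow(429, -1))) = Add(Rational(-84381, 54829), Mul(70195, Rational(1, 429))) = Add(Rational(-84381, 54829), Rational(70195, 429)) = Rational(3812522206, 23521641)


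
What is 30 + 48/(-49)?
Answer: 1422/49 ≈ 29.020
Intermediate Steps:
30 + 48/(-49) = 30 + 48*(-1/49) = 30 - 48/49 = 1422/49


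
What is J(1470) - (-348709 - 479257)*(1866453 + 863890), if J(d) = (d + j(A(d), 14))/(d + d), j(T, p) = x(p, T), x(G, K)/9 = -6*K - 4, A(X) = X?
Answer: 1107709274432629/490 ≈ 2.2606e+12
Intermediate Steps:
x(G, K) = -36 - 54*K (x(G, K) = 9*(-6*K - 4) = 9*(-4 - 6*K) = -36 - 54*K)
j(T, p) = -36 - 54*T
J(d) = (-36 - 53*d)/(2*d) (J(d) = (d + (-36 - 54*d))/(d + d) = (-36 - 53*d)/((2*d)) = (-36 - 53*d)*(1/(2*d)) = (-36 - 53*d)/(2*d))
J(1470) - (-348709 - 479257)*(1866453 + 863890) = (-53/2 - 18/1470) - (-348709 - 479257)*(1866453 + 863890) = (-53/2 - 18*1/1470) - (-827966)*2730343 = (-53/2 - 3/245) - 1*(-2260631172338) = -12991/490 + 2260631172338 = 1107709274432629/490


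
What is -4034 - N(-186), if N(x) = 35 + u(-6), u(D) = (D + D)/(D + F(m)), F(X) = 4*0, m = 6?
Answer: -4071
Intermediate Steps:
F(X) = 0
u(D) = 2 (u(D) = (D + D)/(D + 0) = (2*D)/D = 2)
N(x) = 37 (N(x) = 35 + 2 = 37)
-4034 - N(-186) = -4034 - 1*37 = -4034 - 37 = -4071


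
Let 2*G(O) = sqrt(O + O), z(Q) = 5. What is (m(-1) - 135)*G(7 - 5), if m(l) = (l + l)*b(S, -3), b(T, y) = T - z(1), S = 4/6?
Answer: -379/3 ≈ -126.33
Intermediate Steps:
S = 2/3 (S = 4*(1/6) = 2/3 ≈ 0.66667)
G(O) = sqrt(2)*sqrt(O)/2 (G(O) = sqrt(O + O)/2 = sqrt(2*O)/2 = (sqrt(2)*sqrt(O))/2 = sqrt(2)*sqrt(O)/2)
b(T, y) = -5 + T (b(T, y) = T - 1*5 = T - 5 = -5 + T)
m(l) = -26*l/3 (m(l) = (l + l)*(-5 + 2/3) = (2*l)*(-13/3) = -26*l/3)
(m(-1) - 135)*G(7 - 5) = (-26/3*(-1) - 135)*(sqrt(2)*sqrt(7 - 5)/2) = (26/3 - 135)*(sqrt(2)*sqrt(2)/2) = -379/3*1 = -379/3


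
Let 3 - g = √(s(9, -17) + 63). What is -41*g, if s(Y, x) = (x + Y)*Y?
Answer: -123 + 123*I ≈ -123.0 + 123.0*I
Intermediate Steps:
s(Y, x) = Y*(Y + x) (s(Y, x) = (Y + x)*Y = Y*(Y + x))
g = 3 - 3*I (g = 3 - √(9*(9 - 17) + 63) = 3 - √(9*(-8) + 63) = 3 - √(-72 + 63) = 3 - √(-9) = 3 - 3*I ≈ 3.0 - 3.0*I)
-41*g = -41*(3 - 3*I) = -123 + 123*I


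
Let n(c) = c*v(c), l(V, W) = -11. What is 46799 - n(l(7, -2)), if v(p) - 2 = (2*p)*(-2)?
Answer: 47305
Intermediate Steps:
v(p) = 2 - 4*p (v(p) = 2 + (2*p)*(-2) = 2 - 4*p)
n(c) = c*(2 - 4*c)
46799 - n(l(7, -2)) = 46799 - 2*(-11)*(1 - 2*(-11)) = 46799 - 2*(-11)*(1 + 22) = 46799 - 2*(-11)*23 = 46799 - 1*(-506) = 46799 + 506 = 47305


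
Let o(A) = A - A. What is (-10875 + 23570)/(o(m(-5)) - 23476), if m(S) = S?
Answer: -12695/23476 ≈ -0.54076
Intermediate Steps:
o(A) = 0
(-10875 + 23570)/(o(m(-5)) - 23476) = (-10875 + 23570)/(0 - 23476) = 12695/(-23476) = 12695*(-1/23476) = -12695/23476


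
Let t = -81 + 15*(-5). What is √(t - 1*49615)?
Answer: I*√49771 ≈ 223.09*I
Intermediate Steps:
t = -156 (t = -81 - 75 = -156)
√(t - 1*49615) = √(-156 - 1*49615) = √(-156 - 49615) = √(-49771) = I*√49771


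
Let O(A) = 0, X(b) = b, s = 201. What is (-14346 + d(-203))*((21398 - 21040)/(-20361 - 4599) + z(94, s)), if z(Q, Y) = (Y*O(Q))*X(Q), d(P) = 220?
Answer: 1264277/6240 ≈ 202.61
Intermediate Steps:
z(Q, Y) = 0 (z(Q, Y) = (Y*0)*Q = 0*Q = 0)
(-14346 + d(-203))*((21398 - 21040)/(-20361 - 4599) + z(94, s)) = (-14346 + 220)*((21398 - 21040)/(-20361 - 4599) + 0) = -14126*(358/(-24960) + 0) = -14126*(358*(-1/24960) + 0) = -14126*(-179/12480 + 0) = -14126*(-179/12480) = 1264277/6240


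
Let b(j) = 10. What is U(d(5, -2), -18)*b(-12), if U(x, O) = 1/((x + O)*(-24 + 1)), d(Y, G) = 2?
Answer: 5/184 ≈ 0.027174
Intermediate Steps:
U(x, O) = 1/(-23*O - 23*x) (U(x, O) = 1/((O + x)*(-23)) = 1/(-23*O - 23*x))
U(d(5, -2), -18)*b(-12) = -1/(23*(-18) + 23*2)*10 = -1/(-414 + 46)*10 = -1/(-368)*10 = -1*(-1/368)*10 = (1/368)*10 = 5/184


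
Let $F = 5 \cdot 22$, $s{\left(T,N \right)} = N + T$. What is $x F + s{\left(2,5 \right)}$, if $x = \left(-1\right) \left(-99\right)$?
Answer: $10897$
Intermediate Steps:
$x = 99$
$F = 110$
$x F + s{\left(2,5 \right)} = 99 \cdot 110 + \left(5 + 2\right) = 10890 + 7 = 10897$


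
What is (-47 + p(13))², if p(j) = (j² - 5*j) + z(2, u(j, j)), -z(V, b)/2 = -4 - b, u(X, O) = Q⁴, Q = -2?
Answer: 9409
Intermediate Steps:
u(X, O) = 16 (u(X, O) = (-2)⁴ = 16)
z(V, b) = 8 + 2*b (z(V, b) = -2*(-4 - b) = 8 + 2*b)
p(j) = 40 + j² - 5*j (p(j) = (j² - 5*j) + (8 + 2*16) = (j² - 5*j) + (8 + 32) = (j² - 5*j) + 40 = 40 + j² - 5*j)
(-47 + p(13))² = (-47 + (40 + 13² - 5*13))² = (-47 + (40 + 169 - 65))² = (-47 + 144)² = 97² = 9409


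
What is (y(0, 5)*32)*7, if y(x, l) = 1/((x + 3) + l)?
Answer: 28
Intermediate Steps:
y(x, l) = 1/(3 + l + x) (y(x, l) = 1/((3 + x) + l) = 1/(3 + l + x))
(y(0, 5)*32)*7 = (32/(3 + 5 + 0))*7 = (32/8)*7 = ((1/8)*32)*7 = 4*7 = 28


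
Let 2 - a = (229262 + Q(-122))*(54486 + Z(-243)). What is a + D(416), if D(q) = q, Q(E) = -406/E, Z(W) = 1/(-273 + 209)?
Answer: -48767778937183/3904 ≈ -1.2492e+10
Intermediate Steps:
Z(W) = -1/64 (Z(W) = 1/(-64) = -1/64)
a = -48767780561247/3904 (a = 2 - (229262 - 406/(-122))*(54486 - 1/64) = 2 - (229262 - 406*(-1/122))*3487103/64 = 2 - (229262 + 203/61)*3487103/64 = 2 - 13985185*3487103/(61*64) = 2 - 1*48767780569055/3904 = 2 - 48767780569055/3904 = -48767780561247/3904 ≈ -1.2492e+10)
a + D(416) = -48767780561247/3904 + 416 = -48767778937183/3904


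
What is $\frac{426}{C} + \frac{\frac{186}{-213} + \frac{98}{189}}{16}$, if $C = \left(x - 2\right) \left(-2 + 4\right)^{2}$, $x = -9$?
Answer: $- \frac{204628}{21087} \approx -9.704$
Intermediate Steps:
$C = -44$ ($C = \left(-9 - 2\right) \left(-2 + 4\right)^{2} = - 11 \cdot 2^{2} = \left(-11\right) 4 = -44$)
$\frac{426}{C} + \frac{\frac{186}{-213} + \frac{98}{189}}{16} = \frac{426}{-44} + \frac{\frac{186}{-213} + \frac{98}{189}}{16} = 426 \left(- \frac{1}{44}\right) + \left(186 \left(- \frac{1}{213}\right) + 98 \cdot \frac{1}{189}\right) \frac{1}{16} = - \frac{213}{22} + \left(- \frac{62}{71} + \frac{14}{27}\right) \frac{1}{16} = - \frac{213}{22} - \frac{85}{3834} = - \frac{204628}{21087}$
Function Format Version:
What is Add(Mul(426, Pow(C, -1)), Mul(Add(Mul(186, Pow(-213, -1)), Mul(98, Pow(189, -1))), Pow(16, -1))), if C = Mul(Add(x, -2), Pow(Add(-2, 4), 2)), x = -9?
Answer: Rational(-204628, 21087) ≈ -9.7040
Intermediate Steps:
C = -44 (C = Mul(Add(-9, -2), Pow(Add(-2, 4), 2)) = Mul(-11, Pow(2, 2)) = Mul(-11, 4) = -44)
Add(Mul(426, Pow(C, -1)), Mul(Add(Mul(186, Pow(-213, -1)), Mul(98, Pow(189, -1))), Pow(16, -1))) = Add(Mul(426, Pow(-44, -1)), Mul(Add(Mul(186, Pow(-213, -1)), Mul(98, Pow(189, -1))), Pow(16, -1))) = Add(Mul(426, Rational(-1, 44)), Mul(Add(Mul(186, Rational(-1, 213)), Mul(98, Rational(1, 189))), Rational(1, 16))) = Add(Rational(-213, 22), Mul(Add(Rational(-62, 71), Rational(14, 27)), Rational(1, 16))) = Add(Rational(-213, 22), Mul(Rational(-680, 1917), Rational(1, 16))) = Add(Rational(-213, 22), Rational(-85, 3834)) = Rational(-204628, 21087)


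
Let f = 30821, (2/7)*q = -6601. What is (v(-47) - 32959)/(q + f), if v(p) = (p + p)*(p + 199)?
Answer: -31498/5145 ≈ -6.1221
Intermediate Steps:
q = -46207/2 (q = (7/2)*(-6601) = -46207/2 ≈ -23104.)
v(p) = 2*p*(199 + p) (v(p) = (2*p)*(199 + p) = 2*p*(199 + p))
(v(-47) - 32959)/(q + f) = (2*(-47)*(199 - 47) - 32959)/(-46207/2 + 30821) = (2*(-47)*152 - 32959)/(15435/2) = (-14288 - 32959)*(2/15435) = -47247*2/15435 = -31498/5145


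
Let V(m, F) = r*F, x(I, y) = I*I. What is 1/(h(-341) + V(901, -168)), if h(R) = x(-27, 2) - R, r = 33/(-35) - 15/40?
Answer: 5/6457 ≈ 0.00077435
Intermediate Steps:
x(I, y) = I²
r = -369/280 (r = 33*(-1/35) - 15*1/40 = -33/35 - 3/8 = -369/280 ≈ -1.3179)
h(R) = 729 - R (h(R) = (-27)² - R = 729 - R)
V(m, F) = -369*F/280
1/(h(-341) + V(901, -168)) = 1/((729 - 1*(-341)) - 369/280*(-168)) = 1/((729 + 341) + 1107/5) = 1/(1070 + 1107/5) = 1/(6457/5) = 5/6457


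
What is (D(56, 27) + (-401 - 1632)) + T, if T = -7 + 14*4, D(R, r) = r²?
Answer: -1255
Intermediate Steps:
T = 49 (T = -7 + 56 = 49)
(D(56, 27) + (-401 - 1632)) + T = (27² + (-401 - 1632)) + 49 = (729 - 2033) + 49 = -1304 + 49 = -1255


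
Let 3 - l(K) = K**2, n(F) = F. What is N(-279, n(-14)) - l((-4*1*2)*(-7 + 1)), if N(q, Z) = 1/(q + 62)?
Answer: 499316/217 ≈ 2301.0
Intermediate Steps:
N(q, Z) = 1/(62 + q)
l(K) = 3 - K**2
N(-279, n(-14)) - l((-4*1*2)*(-7 + 1)) = 1/(62 - 279) - (3 - ((-4*1*2)*(-7 + 1))**2) = 1/(-217) - (3 - (-4*2*(-6))**2) = -1/217 - (3 - (-8*(-6))**2) = -1/217 - (3 - 1*48**2) = -1/217 - (3 - 1*2304) = -1/217 - (3 - 2304) = -1/217 - 1*(-2301) = -1/217 + 2301 = 499316/217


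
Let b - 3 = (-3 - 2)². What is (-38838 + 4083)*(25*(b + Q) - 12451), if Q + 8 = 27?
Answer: 391897380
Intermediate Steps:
Q = 19 (Q = -8 + 27 = 19)
b = 28 (b = 3 + (-3 - 2)² = 3 + (-5)² = 3 + 25 = 28)
(-38838 + 4083)*(25*(b + Q) - 12451) = (-38838 + 4083)*(25*(28 + 19) - 12451) = -34755*(25*47 - 12451) = -34755*(1175 - 12451) = -34755*(-11276) = 391897380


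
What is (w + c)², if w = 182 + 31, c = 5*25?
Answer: 114244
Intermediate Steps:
c = 125
w = 213
(w + c)² = (213 + 125)² = 338² = 114244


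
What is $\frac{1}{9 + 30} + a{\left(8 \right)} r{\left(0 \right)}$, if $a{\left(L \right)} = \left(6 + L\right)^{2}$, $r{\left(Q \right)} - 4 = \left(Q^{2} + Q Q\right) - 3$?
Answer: $\frac{7645}{39} \approx 196.03$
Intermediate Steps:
$r{\left(Q \right)} = 1 + 2 Q^{2}$ ($r{\left(Q \right)} = 4 - \left(3 - Q^{2} - Q Q\right) = 4 + \left(\left(Q^{2} + Q^{2}\right) - 3\right) = 4 + \left(2 Q^{2} - 3\right) = 4 + \left(-3 + 2 Q^{2}\right) = 1 + 2 Q^{2}$)
$\frac{1}{9 + 30} + a{\left(8 \right)} r{\left(0 \right)} = \frac{1}{9 + 30} + \left(6 + 8\right)^{2} \left(1 + 2 \cdot 0^{2}\right) = \frac{1}{39} + 14^{2} \left(1 + 2 \cdot 0\right) = \frac{1}{39} + 196 \left(1 + 0\right) = \frac{1}{39} + 196 \cdot 1 = \frac{1}{39} + 196 = \frac{7645}{39}$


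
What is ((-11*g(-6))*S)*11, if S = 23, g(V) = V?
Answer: 16698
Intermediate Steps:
((-11*g(-6))*S)*11 = (-11*(-6)*23)*11 = (66*23)*11 = 1518*11 = 16698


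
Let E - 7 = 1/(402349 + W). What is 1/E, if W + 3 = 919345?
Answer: 1321691/9251838 ≈ 0.14286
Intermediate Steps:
W = 919342 (W = -3 + 919345 = 919342)
E = 9251838/1321691 (E = 7 + 1/(402349 + 919342) = 7 + 1/1321691 = 9251838/1321691 ≈ 7.0000)
1/E = 1/(9251838/1321691) = 1321691/9251838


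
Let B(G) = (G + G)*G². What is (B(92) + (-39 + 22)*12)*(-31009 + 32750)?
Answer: 2711036452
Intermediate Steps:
B(G) = 2*G³ (B(G) = (2*G)*G² = 2*G³)
(B(92) + (-39 + 22)*12)*(-31009 + 32750) = (2*92³ + (-39 + 22)*12)*(-31009 + 32750) = (2*778688 - 17*12)*1741 = (1557376 - 204)*1741 = 1557172*1741 = 2711036452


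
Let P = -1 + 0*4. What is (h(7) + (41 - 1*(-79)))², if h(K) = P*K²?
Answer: 5041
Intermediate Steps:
P = -1 (P = -1 + 0 = -1)
h(K) = -K²
(h(7) + (41 - 1*(-79)))² = (-1*7² + (41 - 1*(-79)))² = (-1*49 + (41 + 79))² = (-49 + 120)² = 71² = 5041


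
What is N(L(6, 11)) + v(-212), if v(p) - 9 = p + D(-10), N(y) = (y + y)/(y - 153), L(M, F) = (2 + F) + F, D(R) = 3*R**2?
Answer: 4155/43 ≈ 96.628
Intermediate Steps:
L(M, F) = 2 + 2*F
N(y) = 2*y/(-153 + y) (N(y) = (2*y)/(-153 + y) = 2*y/(-153 + y))
v(p) = 309 + p (v(p) = 9 + (p + 3*(-10)**2) = 9 + (p + 3*100) = 9 + (p + 300) = 9 + (300 + p) = 309 + p)
N(L(6, 11)) + v(-212) = 2*(2 + 2*11)/(-153 + (2 + 2*11)) + (309 - 212) = 2*(2 + 22)/(-153 + (2 + 22)) + 97 = 2*24/(-153 + 24) + 97 = 2*24/(-129) + 97 = 2*24*(-1/129) + 97 = -16/43 + 97 = 4155/43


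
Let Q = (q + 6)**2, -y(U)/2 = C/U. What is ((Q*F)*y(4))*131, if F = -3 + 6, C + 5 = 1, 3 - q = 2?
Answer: 38514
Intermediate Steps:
q = 1 (q = 3 - 1*2 = 3 - 2 = 1)
C = -4 (C = -5 + 1 = -4)
y(U) = 8/U (y(U) = -(-8)/U = 8/U)
Q = 49 (Q = (1 + 6)**2 = 7**2 = 49)
F = 3
((Q*F)*y(4))*131 = ((49*3)*(8/4))*131 = (147*(8*(1/4)))*131 = (147*2)*131 = 294*131 = 38514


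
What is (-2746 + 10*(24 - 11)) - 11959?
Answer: -14575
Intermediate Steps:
(-2746 + 10*(24 - 11)) - 11959 = (-2746 + 10*13) - 11959 = (-2746 + 130) - 11959 = -2616 - 11959 = -14575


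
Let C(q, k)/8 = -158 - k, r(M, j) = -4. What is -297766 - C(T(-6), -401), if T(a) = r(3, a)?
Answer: -299710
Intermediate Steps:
T(a) = -4
C(q, k) = -1264 - 8*k (C(q, k) = 8*(-158 - k) = -1264 - 8*k)
-297766 - C(T(-6), -401) = -297766 - (-1264 - 8*(-401)) = -297766 - (-1264 + 3208) = -297766 - 1*1944 = -297766 - 1944 = -299710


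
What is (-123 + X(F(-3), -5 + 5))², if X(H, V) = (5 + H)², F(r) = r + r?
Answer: 14884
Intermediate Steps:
F(r) = 2*r
(-123 + X(F(-3), -5 + 5))² = (-123 + (5 + 2*(-3))²)² = (-123 + (5 - 6)²)² = (-123 + (-1)²)² = (-123 + 1)² = (-122)² = 14884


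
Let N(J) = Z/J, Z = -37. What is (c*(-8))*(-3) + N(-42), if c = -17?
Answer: -17099/42 ≈ -407.12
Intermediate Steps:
N(J) = -37/J
(c*(-8))*(-3) + N(-42) = -17*(-8)*(-3) - 37/(-42) = 136*(-3) - 37*(-1/42) = -408 + 37/42 = -17099/42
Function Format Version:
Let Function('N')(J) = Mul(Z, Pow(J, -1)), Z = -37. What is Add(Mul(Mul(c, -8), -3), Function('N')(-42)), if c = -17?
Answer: Rational(-17099, 42) ≈ -407.12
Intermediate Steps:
Function('N')(J) = Mul(-37, Pow(J, -1))
Add(Mul(Mul(c, -8), -3), Function('N')(-42)) = Add(Mul(Mul(-17, -8), -3), Mul(-37, Pow(-42, -1))) = Add(Mul(136, -3), Mul(-37, Rational(-1, 42))) = Add(-408, Rational(37, 42)) = Rational(-17099, 42)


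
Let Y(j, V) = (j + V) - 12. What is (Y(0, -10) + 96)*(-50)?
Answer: -3700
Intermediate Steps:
Y(j, V) = -12 + V + j (Y(j, V) = (V + j) - 12 = -12 + V + j)
(Y(0, -10) + 96)*(-50) = ((-12 - 10 + 0) + 96)*(-50) = (-22 + 96)*(-50) = 74*(-50) = -3700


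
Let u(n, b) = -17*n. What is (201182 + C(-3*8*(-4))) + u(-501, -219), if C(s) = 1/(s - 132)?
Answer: 7549163/36 ≈ 2.0970e+5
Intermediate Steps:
C(s) = 1/(-132 + s)
(201182 + C(-3*8*(-4))) + u(-501, -219) = (201182 + 1/(-132 - 3*8*(-4))) - 17*(-501) = (201182 + 1/(-132 - 24*(-4))) + 8517 = (201182 + 1/(-132 + 96)) + 8517 = (201182 + 1/(-36)) + 8517 = (201182 - 1/36) + 8517 = 7242551/36 + 8517 = 7549163/36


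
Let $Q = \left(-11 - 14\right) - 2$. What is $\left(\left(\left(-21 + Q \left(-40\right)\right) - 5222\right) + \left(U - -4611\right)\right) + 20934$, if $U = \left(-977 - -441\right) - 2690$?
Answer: $18156$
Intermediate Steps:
$Q = -27$ ($Q = -25 - 2 = -27$)
$U = -3226$ ($U = \left(-977 + 441\right) - 2690 = -536 - 2690 = -3226$)
$\left(\left(\left(-21 + Q \left(-40\right)\right) - 5222\right) + \left(U - -4611\right)\right) + 20934 = \left(\left(\left(-21 - -1080\right) - 5222\right) - -1385\right) + 20934 = \left(\left(\left(-21 + 1080\right) - 5222\right) + \left(-3226 + 4611\right)\right) + 20934 = \left(\left(1059 - 5222\right) + 1385\right) + 20934 = \left(-4163 + 1385\right) + 20934 = -2778 + 20934 = 18156$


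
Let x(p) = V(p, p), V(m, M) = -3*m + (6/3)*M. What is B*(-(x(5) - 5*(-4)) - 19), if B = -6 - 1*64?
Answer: 2380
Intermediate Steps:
V(m, M) = -3*m + 2*M (V(m, M) = -3*m + (6*(⅓))*M = -3*m + 2*M)
B = -70 (B = -6 - 64 = -70)
x(p) = -p (x(p) = -3*p + 2*p = -p)
B*(-(x(5) - 5*(-4)) - 19) = -70*(-(-1*5 - 5*(-4)) - 19) = -70*(-(-5 + 20) - 19) = -70*(-1*15 - 19) = -70*(-15 - 19) = -70*(-34) = 2380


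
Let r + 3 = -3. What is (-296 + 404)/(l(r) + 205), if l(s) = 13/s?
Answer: 648/1217 ≈ 0.53246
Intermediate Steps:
r = -6 (r = -3 - 3 = -6)
(-296 + 404)/(l(r) + 205) = (-296 + 404)/(13/(-6) + 205) = 108/(13*(-⅙) + 205) = 108/(-13/6 + 205) = 108/(1217/6) = 108*(6/1217) = 648/1217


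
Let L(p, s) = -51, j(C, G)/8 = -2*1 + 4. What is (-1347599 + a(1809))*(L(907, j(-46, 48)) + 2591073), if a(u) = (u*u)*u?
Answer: 15335146451781660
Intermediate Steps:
j(C, G) = 16 (j(C, G) = 8*(-2*1 + 4) = 8*(-2 + 4) = 8*2 = 16)
a(u) = u**3 (a(u) = u**2*u = u**3)
(-1347599 + a(1809))*(L(907, j(-46, 48)) + 2591073) = (-1347599 + 1809**3)*(-51 + 2591073) = (-1347599 + 5919918129)*2591022 = 5918570530*2591022 = 15335146451781660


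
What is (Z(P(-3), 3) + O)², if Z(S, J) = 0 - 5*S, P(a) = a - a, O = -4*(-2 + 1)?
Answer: 16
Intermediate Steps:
O = 4 (O = -4*(-1) = 4)
P(a) = 0
Z(S, J) = -5*S
(Z(P(-3), 3) + O)² = (-5*0 + 4)² = (0 + 4)² = 4² = 16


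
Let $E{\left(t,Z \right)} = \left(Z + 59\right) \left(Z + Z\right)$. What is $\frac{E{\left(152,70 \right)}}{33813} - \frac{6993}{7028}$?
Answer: $- \frac{5215649}{11316084} \approx -0.46091$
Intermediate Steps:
$E{\left(t,Z \right)} = 2 Z \left(59 + Z\right)$ ($E{\left(t,Z \right)} = \left(59 + Z\right) 2 Z = 2 Z \left(59 + Z\right)$)
$\frac{E{\left(152,70 \right)}}{33813} - \frac{6993}{7028} = \frac{2 \cdot 70 \left(59 + 70\right)}{33813} - \frac{6993}{7028} = 2 \cdot 70 \cdot 129 \cdot \frac{1}{33813} - \frac{999}{1004} = 18060 \cdot \frac{1}{33813} - \frac{999}{1004} = \frac{6020}{11271} - \frac{999}{1004} = - \frac{5215649}{11316084}$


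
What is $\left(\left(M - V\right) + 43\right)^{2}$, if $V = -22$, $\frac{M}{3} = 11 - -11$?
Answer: $17161$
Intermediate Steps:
$M = 66$ ($M = 3 \left(11 - -11\right) = 3 \left(11 + 11\right) = 3 \cdot 22 = 66$)
$\left(\left(M - V\right) + 43\right)^{2} = \left(\left(66 - -22\right) + 43\right)^{2} = \left(\left(66 + 22\right) + 43\right)^{2} = \left(88 + 43\right)^{2} = 131^{2} = 17161$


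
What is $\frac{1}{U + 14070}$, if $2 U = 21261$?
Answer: $\frac{2}{49401} \approx 4.0485 \cdot 10^{-5}$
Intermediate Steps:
$U = \frac{21261}{2}$ ($U = \frac{1}{2} \cdot 21261 = \frac{21261}{2} \approx 10631.0$)
$\frac{1}{U + 14070} = \frac{1}{\frac{21261}{2} + 14070} = \frac{1}{\frac{49401}{2}} = \frac{2}{49401}$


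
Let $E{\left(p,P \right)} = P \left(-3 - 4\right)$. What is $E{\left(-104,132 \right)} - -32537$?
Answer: $31613$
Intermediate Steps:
$E{\left(p,P \right)} = - 7 P$ ($E{\left(p,P \right)} = P \left(-7\right) = - 7 P$)
$E{\left(-104,132 \right)} - -32537 = \left(-7\right) 132 - -32537 = -924 + 32537 = 31613$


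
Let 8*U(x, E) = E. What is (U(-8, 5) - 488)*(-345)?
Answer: 1345155/8 ≈ 1.6814e+5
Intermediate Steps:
U(x, E) = E/8
(U(-8, 5) - 488)*(-345) = ((⅛)*5 - 488)*(-345) = (5/8 - 488)*(-345) = -3899/8*(-345) = 1345155/8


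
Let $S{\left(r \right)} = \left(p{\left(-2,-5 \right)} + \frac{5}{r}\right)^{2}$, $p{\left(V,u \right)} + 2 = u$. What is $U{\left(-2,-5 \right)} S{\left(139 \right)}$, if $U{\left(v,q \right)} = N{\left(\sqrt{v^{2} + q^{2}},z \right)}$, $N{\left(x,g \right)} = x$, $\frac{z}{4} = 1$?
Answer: $\frac{937024 \sqrt{29}}{19321} \approx 261.17$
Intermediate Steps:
$z = 4$ ($z = 4 \cdot 1 = 4$)
$p{\left(V,u \right)} = -2 + u$
$U{\left(v,q \right)} = \sqrt{q^{2} + v^{2}}$ ($U{\left(v,q \right)} = \sqrt{v^{2} + q^{2}} = \sqrt{q^{2} + v^{2}}$)
$S{\left(r \right)} = \left(-7 + \frac{5}{r}\right)^{2}$ ($S{\left(r \right)} = \left(\left(-2 - 5\right) + \frac{5}{r}\right)^{2} = \left(-7 + \frac{5}{r}\right)^{2}$)
$U{\left(-2,-5 \right)} S{\left(139 \right)} = \sqrt{\left(-5\right)^{2} + \left(-2\right)^{2}} \frac{\left(-5 + 7 \cdot 139\right)^{2}}{19321} = \sqrt{25 + 4} \frac{\left(-5 + 973\right)^{2}}{19321} = \sqrt{29} \frac{968^{2}}{19321} = \sqrt{29} \cdot \frac{1}{19321} \cdot 937024 = \sqrt{29} \cdot \frac{937024}{19321} = \frac{937024 \sqrt{29}}{19321}$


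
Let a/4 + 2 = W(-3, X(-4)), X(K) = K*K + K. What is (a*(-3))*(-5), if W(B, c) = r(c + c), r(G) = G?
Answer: 1320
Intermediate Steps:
X(K) = K + K² (X(K) = K² + K = K + K²)
W(B, c) = 2*c (W(B, c) = c + c = 2*c)
a = 88 (a = -8 + 4*(2*(-4*(1 - 4))) = -8 + 4*(2*(-4*(-3))) = -8 + 4*(2*12) = -8 + 4*24 = -8 + 96 = 88)
(a*(-3))*(-5) = (88*(-3))*(-5) = -264*(-5) = 1320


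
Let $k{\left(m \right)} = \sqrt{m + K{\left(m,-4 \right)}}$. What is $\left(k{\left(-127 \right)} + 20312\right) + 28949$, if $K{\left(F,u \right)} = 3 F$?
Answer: $49261 + 2 i \sqrt{127} \approx 49261.0 + 22.539 i$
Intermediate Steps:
$k{\left(m \right)} = 2 \sqrt{m}$ ($k{\left(m \right)} = \sqrt{m + 3 m} = \sqrt{4 m} = 2 \sqrt{m}$)
$\left(k{\left(-127 \right)} + 20312\right) + 28949 = \left(2 \sqrt{-127} + 20312\right) + 28949 = \left(2 i \sqrt{127} + 20312\right) + 28949 = \left(20312 + 2 i \sqrt{127}\right) + 28949 = 49261 + 2 i \sqrt{127}$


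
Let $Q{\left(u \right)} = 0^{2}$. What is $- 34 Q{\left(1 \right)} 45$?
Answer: $0$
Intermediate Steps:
$Q{\left(u \right)} = 0$
$- 34 Q{\left(1 \right)} 45 = \left(-34\right) 0 \cdot 45 = 0 \cdot 45 = 0$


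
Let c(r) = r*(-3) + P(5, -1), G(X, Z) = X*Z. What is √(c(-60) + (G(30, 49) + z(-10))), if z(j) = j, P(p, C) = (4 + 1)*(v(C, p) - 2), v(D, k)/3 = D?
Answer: √1615 ≈ 40.187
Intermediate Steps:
v(D, k) = 3*D
P(p, C) = -10 + 15*C (P(p, C) = (4 + 1)*(3*C - 2) = 5*(-2 + 3*C) = -10 + 15*C)
c(r) = -25 - 3*r (c(r) = r*(-3) + (-10 + 15*(-1)) = -3*r + (-10 - 15) = -3*r - 25 = -25 - 3*r)
√(c(-60) + (G(30, 49) + z(-10))) = √((-25 - 3*(-60)) + (30*49 - 10)) = √((-25 + 180) + (1470 - 10)) = √(155 + 1460) = √1615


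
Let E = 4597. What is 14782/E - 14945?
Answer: -68687383/4597 ≈ -14942.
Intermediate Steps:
14782/E - 14945 = 14782/4597 - 14945 = -68687383/4597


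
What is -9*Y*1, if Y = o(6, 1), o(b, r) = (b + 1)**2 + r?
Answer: -450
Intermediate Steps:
o(b, r) = r + (1 + b)**2 (o(b, r) = (1 + b)**2 + r = r + (1 + b)**2)
Y = 50 (Y = 1 + (1 + 6)**2 = 1 + 7**2 = 1 + 49 = 50)
-9*Y*1 = -9*50*1 = -450*1 = -450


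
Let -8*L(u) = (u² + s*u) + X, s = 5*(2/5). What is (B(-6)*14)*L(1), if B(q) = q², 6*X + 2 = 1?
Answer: -357/2 ≈ -178.50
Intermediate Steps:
X = -⅙ (X = -⅓ + (⅙)*1 = -⅓ + ⅙ = -⅙ ≈ -0.16667)
s = 2 (s = 5*(2*(⅕)) = 5*(⅖) = 2)
L(u) = 1/48 - u/4 - u²/8 (L(u) = -((u² + 2*u) - ⅙)/8 = -(-⅙ + u² + 2*u)/8 = 1/48 - u/4 - u²/8)
(B(-6)*14)*L(1) = ((-6)²*14)*(1/48 - ¼*1 - ⅛*1²) = (36*14)*(1/48 - ¼ - ⅛*1) = 504*(1/48 - ¼ - ⅛) = 504*(-17/48) = -357/2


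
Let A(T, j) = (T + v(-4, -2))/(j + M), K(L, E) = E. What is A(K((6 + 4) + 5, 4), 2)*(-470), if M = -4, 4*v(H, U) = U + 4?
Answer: 2115/2 ≈ 1057.5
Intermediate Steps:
v(H, U) = 1 + U/4 (v(H, U) = (U + 4)/4 = (4 + U)/4 = 1 + U/4)
A(T, j) = (½ + T)/(-4 + j) (A(T, j) = (T + (1 + (¼)*(-2)))/(j - 4) = (T + (1 - ½))/(-4 + j) = (T + ½)/(-4 + j) = (½ + T)/(-4 + j))
A(K((6 + 4) + 5, 4), 2)*(-470) = ((½ + 4)/(-4 + 2))*(-470) = ((9/2)/(-2))*(-470) = -½*9/2*(-470) = -9/4*(-470) = 2115/2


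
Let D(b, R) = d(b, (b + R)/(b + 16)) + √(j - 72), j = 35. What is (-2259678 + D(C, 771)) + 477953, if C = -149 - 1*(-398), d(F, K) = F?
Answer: -1781476 + I*√37 ≈ -1.7815e+6 + 6.0828*I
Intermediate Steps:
C = 249 (C = -149 + 398 = 249)
D(b, R) = b + I*√37 (D(b, R) = b + √(35 - 72) = b + √(-37) = b + I*√37)
(-2259678 + D(C, 771)) + 477953 = (-2259678 + (249 + I*√37)) + 477953 = (-2259429 + I*√37) + 477953 = -1781476 + I*√37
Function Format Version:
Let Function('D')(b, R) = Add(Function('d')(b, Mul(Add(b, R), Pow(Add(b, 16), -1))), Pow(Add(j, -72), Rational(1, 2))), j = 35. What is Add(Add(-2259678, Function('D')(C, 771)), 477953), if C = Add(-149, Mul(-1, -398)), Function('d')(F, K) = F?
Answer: Add(-1781476, Mul(I, Pow(37, Rational(1, 2)))) ≈ Add(-1.7815e+6, Mul(6.0828, I))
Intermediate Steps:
C = 249 (C = Add(-149, 398) = 249)
Function('D')(b, R) = Add(b, Mul(I, Pow(37, Rational(1, 2)))) (Function('D')(b, R) = Add(b, Pow(Add(35, -72), Rational(1, 2))) = Add(b, Pow(-37, Rational(1, 2))) = Add(b, Mul(I, Pow(37, Rational(1, 2)))))
Add(Add(-2259678, Function('D')(C, 771)), 477953) = Add(Add(-2259678, Add(249, Mul(I, Pow(37, Rational(1, 2))))), 477953) = Add(Add(-2259429, Mul(I, Pow(37, Rational(1, 2)))), 477953) = Add(-1781476, Mul(I, Pow(37, Rational(1, 2))))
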